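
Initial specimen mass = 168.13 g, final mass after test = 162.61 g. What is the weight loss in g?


Weight loss = initial − final
WL = 168.13 − 162.61 = 5.52 g

5.52 g


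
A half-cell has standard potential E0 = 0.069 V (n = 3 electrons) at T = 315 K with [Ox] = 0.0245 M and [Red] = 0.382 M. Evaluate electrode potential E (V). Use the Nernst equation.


Apply the Nernst equation: E = E0 + (RT/nF)*ln([Ox]/[Red])
Step 1: RT/nF = 8.314*315/(3*96485) = 0.00904773 V
Step 2: [Ox]/[Red] = 0.0245/0.382 = 0.064136
Step 3: ln(0.064136) = -2.746749
Step 4: correction = 0.00904773 * -2.746749 = -0.025 V
E = 0.069 + -0.025 = 0.044 V

0.044 V


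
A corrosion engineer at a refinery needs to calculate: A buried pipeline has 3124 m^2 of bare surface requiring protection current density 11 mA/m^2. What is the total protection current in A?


I = area * current density, then convert mA → A (÷1000)
I = 3124 * 11 / 1000 = 34.36 A

34.36 A


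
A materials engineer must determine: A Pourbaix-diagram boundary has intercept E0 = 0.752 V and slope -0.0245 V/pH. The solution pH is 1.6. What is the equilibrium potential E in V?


Apply the Pourbaix line equation: E = E0 + slope*pH
E = 0.752 + (-0.0245)*1.6 = 0.752 + (-0.0392) = 0.7128 V
Rounded to 4 decimal places: E = 0.7128 V

0.7128 V


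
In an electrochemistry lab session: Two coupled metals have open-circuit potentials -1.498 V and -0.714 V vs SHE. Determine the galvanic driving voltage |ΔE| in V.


Driving voltage is the absolute potential difference.
|ΔE| = |-1.498 − (-0.714)| = 0.784 V

0.784 V


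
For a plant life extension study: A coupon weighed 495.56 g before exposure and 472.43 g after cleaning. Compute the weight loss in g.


Weight loss = initial − final
WL = 495.56 − 472.43 = 23.13 g

23.13 g


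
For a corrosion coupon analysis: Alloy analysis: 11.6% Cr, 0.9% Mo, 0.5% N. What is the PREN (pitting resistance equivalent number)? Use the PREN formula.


Apply the PREN formula: PREN = Cr + 3.3*Mo + 16*N
PREN = 11.6 + 3.3*0.9 + 16*0.5
PREN = 11.6 + 2.97 + 8.0 = 22.57

22.57


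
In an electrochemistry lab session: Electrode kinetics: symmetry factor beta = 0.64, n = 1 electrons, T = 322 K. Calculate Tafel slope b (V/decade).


Apply the Tafel slope relation: b = 2.303*R*T/(beta*n*F)
Numerator: 2.303 * 8.314 * 322 = 6165.38
Denominator: 0.64 * 1 * 96485 = 61750.4
b = 6165.38 / 61750.4 = 0.1 V/decade

0.1 V/decade


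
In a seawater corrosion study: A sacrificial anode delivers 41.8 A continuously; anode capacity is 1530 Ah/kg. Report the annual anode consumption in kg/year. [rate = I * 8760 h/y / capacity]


Annual consumption = current * hours per year / capacity
Rate = 41.8 * 8760 / 1530 = 239.3 kg/year

239.3 kg/year


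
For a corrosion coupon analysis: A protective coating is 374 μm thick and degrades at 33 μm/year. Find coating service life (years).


Service life = thickness / degradation rate
Life = 374 / 33 = 11.3 years

11.3 years


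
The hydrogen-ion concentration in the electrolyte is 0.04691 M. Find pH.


pH = −log10[H+]
pH = −log10(0.04691) = 1.33

1.33


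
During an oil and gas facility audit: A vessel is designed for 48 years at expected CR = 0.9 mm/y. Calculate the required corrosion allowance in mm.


Corrosion allowance = CR × design life
CA = 0.9 * 48 = 43.2 mm

43.2 mm


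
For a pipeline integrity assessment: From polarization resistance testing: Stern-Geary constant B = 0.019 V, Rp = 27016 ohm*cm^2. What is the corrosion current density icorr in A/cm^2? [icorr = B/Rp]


Apply the Stern-Geary relation: icorr = B / Rp
icorr = 0.019 / 27016 = 7.033×10^-7 A/cm^2

7.033×10^-7 A/cm^2


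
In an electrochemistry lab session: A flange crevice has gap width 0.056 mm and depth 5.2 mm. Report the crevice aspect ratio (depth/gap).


Aspect ratio = depth / gap
Ratio = 5.2 / 0.056 = 92.9

92.9


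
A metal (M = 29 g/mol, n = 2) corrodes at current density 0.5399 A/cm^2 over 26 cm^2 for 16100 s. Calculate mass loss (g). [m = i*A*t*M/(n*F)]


Apply Faraday's law: m = i*A*t*M / (n*F)
Total charge passed Q = i*A*t = 0.5399*26*16100 = 226002.14 C
m = Q*M/(n*F) = 226002.14*29/(2*96485) = 33.964 g

33.964 g


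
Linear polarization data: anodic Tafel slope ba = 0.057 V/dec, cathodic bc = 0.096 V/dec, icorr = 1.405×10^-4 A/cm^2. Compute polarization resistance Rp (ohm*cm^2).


Apply the Stern-Geary equation: Rp = ba*bc / (2.303*icorr*(ba+bc))
ba*bc = 0.057*0.096 = 0.005472
ba+bc = 0.153; 2.303*icorr*(ba+bc) = 2.303*1.405×10^-4*0.153 = 4.9506439×10^-5
Rp = 0.005472 / 4.9506439×10^-5 = 110.53 ohm*cm^2

110.53 ohm*cm^2


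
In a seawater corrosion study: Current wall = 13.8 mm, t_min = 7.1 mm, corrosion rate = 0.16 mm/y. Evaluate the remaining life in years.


Apply the remaining-life relation: RL = (t_current − t_min) / CR
RL = (13.8 − 7.1) / 0.16 = 6.7 / 0.16 = 41.9 years

41.9 years


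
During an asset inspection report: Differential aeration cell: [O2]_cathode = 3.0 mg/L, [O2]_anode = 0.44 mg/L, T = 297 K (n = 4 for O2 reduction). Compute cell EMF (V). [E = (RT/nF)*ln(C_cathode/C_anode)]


Apply the Nernst concentration-cell relation: E = (RT/nF)*ln(C_cathode/C_anode)
RT/nF = 8.314*297/(4*96485) = 0.00639804 V
ln(3.0/0.44) = 1.91959
E = 0.00639804 * 1.91959 = 0.01228 V

0.01228 V


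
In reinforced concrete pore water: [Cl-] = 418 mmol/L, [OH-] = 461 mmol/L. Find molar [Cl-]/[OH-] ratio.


Threshold parameter = [Cl-] / [OH-] (molar basis; both in mmol/L, so units cancel)
Ratio = 418 / 461 = 0.91

0.91


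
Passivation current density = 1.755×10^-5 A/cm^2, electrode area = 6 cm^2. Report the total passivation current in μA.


I = i_pass * A, then convert A → μA (×10^6)
I = 1.755×10^-5 * 6 * 10^6 = 105.3 μA

105.3 μA


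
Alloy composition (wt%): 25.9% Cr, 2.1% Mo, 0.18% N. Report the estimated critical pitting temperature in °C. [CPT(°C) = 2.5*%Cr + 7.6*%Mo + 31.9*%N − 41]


Apply the ASTM G48 empirical CPT estimate: CPT(°C) = 2.5*%Cr + 7.6*%Mo + 31.9*%N − 41
2.5*25.9 = 64.75; 7.6*2.1 = 15.96; 31.9*0.18 = 5.742
CPT = 64.75 + 15.96 + 5.742 − 41 = 45.452 °C
Rounded to 0.1 °C: CPT ≈ 45.5 °C

45.5 °C


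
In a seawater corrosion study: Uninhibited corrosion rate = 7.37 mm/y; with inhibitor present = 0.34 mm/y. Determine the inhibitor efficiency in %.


Apply the inhibitor-efficiency definition: IE = (CR_blank − CR_inh)/CR_blank × 100
IE = (7.37 − 0.34) / 7.37 × 100
IE = 7.03 / 7.37 × 100 = 95.4 %

95.4 %


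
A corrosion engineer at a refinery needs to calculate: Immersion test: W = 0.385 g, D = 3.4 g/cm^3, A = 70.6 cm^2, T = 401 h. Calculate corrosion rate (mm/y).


Apply the mm/y weight-loss relation: CR = 87600 * W / (D * A * T)
Numerator: 87600 * 0.385 = 33726.0
Denominator: 3.4 * 70.6 * 401 = 96256.04
CR = 33726.0 / 96256.04 = 0.350378 mm/y

0.350378 mm/y


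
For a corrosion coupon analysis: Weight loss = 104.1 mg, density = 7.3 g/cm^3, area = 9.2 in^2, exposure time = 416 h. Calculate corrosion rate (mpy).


Apply the mpy weight-loss relation: CR = 534 * W / (D * A * T)
Numerator: 534 * 104.1 = 55589.4
Denominator: 7.3 * 9.2 * 416 = 27938.56
CR = 55589.4 / 27938.56 = 1.9897 mpy

1.9897 mpy


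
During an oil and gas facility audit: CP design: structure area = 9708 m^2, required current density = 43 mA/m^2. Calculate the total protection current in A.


I = area * current density, then convert mA → A (÷1000)
I = 9708 * 43 / 1000 = 417.44 A

417.44 A


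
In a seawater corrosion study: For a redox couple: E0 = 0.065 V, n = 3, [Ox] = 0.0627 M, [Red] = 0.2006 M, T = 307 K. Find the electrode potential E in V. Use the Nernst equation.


Apply the Nernst equation: E = E0 + (RT/nF)*ln([Ox]/[Red])
Step 1: RT/nF = 8.314*307/(3*96485) = 0.00881794 V
Step 2: [Ox]/[Red] = 0.0627/0.2006 = 0.312562
Step 3: ln(0.312562) = -1.162952
Step 4: correction = 0.00881794 * -1.162952 = -0.0103 V
E = 0.065 + -0.0103 = 0.0547 V

0.0547 V


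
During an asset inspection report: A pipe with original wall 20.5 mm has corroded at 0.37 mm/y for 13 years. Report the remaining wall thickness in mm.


Remaining wall = original − CR × time
t = 20.5 − 0.37*13 = 20.5 − 4.81 = 15.69 mm

15.69 mm


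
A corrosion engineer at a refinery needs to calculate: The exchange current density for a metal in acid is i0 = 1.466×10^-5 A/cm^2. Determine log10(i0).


i0 = 1.466×10^-5 A/cm^2
log10(i0) = -4.834

-4.834


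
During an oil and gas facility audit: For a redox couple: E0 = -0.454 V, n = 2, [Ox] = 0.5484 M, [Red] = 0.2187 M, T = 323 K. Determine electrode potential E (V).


Apply the Nernst equation: E = E0 + (RT/nF)*ln([Ox]/[Red])
Step 1: RT/nF = 8.314*323/(2*96485) = 0.01391627 V
Step 2: [Ox]/[Red] = 0.5484/0.2187 = 2.507545
Step 3: ln(2.507545) = 0.919304
Step 4: correction = 0.01391627 * 0.919304 = 0.013 V
E = -0.454 + 0.013 = -0.441 V

-0.441 V


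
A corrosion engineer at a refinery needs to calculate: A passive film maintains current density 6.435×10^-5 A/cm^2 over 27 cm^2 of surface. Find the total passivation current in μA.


I = i_pass * A, then convert A → μA (×10^6)
I = 6.435×10^-5 * 27 * 10^6 = 1737.45 μA

1737.45 μA


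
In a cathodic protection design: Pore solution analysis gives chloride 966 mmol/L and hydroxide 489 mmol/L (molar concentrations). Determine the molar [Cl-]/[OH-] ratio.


Threshold parameter = [Cl-] / [OH-] (molar basis; both in mmol/L, so units cancel)
Ratio = 966 / 489 = 1.98

1.98


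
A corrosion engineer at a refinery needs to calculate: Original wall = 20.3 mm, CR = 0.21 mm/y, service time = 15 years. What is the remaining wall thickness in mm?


Remaining wall = original − CR × time
t = 20.3 − 0.21*15 = 20.3 − 3.15 = 17.15 mm

17.15 mm


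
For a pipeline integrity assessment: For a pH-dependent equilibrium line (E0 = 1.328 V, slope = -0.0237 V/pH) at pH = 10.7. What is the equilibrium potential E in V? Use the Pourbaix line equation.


Apply the Pourbaix line equation: E = E0 + slope*pH
E = 1.328 + (-0.0237)*10.7 = 1.328 + (-0.25359) = 1.07441 V
Rounded to 4 decimal places: E = 1.0744 V

1.0744 V


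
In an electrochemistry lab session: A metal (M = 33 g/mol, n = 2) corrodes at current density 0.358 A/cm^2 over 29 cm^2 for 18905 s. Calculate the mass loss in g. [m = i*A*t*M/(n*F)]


Apply Faraday's law: m = i*A*t*M / (n*F)
Total charge passed Q = i*A*t = 0.358*29*18905 = 196271.71 C
m = Q*M/(n*F) = 196271.71*33/(2*96485) = 33.56463 g

33.56463 g


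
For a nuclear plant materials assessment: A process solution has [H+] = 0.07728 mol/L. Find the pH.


pH = −log10[H+]
pH = −log10(0.07728) = 1.11

1.11


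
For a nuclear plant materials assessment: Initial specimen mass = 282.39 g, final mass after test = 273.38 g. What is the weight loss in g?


Weight loss = initial − final
WL = 282.39 − 273.38 = 9.01 g

9.01 g


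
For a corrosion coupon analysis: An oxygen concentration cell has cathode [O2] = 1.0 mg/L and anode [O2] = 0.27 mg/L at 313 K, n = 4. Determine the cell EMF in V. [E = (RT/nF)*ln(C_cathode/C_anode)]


Apply the Nernst concentration-cell relation: E = (RT/nF)*ln(C_cathode/C_anode)
RT/nF = 8.314*313/(4*96485) = 0.00674271 V
ln(1.0/0.27) = 1.30933
E = 0.00674271 * 1.30933 = 0.00883 V

0.00883 V


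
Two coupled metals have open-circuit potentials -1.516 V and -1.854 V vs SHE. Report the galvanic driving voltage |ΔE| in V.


Driving voltage is the absolute potential difference.
|ΔE| = |-1.516 − (-1.854)| = 0.338 V

0.338 V


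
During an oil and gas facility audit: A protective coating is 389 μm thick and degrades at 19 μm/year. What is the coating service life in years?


Service life = thickness / degradation rate
Life = 389 / 19 = 20.5 years

20.5 years


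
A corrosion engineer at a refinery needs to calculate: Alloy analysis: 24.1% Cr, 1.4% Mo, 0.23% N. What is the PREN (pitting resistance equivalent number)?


Apply the PREN formula: PREN = Cr + 3.3*Mo + 16*N
PREN = 24.1 + 3.3*1.4 + 16*0.23
PREN = 24.1 + 4.62 + 3.68 = 32.4

32.4


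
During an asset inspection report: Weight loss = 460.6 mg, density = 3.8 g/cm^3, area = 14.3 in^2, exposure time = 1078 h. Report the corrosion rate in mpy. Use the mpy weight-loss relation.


Apply the mpy weight-loss relation: CR = 534 * W / (D * A * T)
Numerator: 534 * 460.6 = 245960.4
Denominator: 3.8 * 14.3 * 1078 = 58578.52
CR = 245960.4 / 58578.52 = 4.199 mpy

4.199 mpy


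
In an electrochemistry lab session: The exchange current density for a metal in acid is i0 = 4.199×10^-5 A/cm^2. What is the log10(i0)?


i0 = 4.199×10^-5 A/cm^2
log10(i0) = -4.377

-4.377


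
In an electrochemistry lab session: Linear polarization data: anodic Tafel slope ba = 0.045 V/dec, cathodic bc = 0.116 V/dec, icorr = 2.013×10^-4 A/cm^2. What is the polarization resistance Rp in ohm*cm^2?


Apply the Stern-Geary equation: Rp = ba*bc / (2.303*icorr*(ba+bc))
ba*bc = 0.045*0.116 = 0.00522
ba+bc = 0.161; 2.303*icorr*(ba+bc) = 2.303*2.013×10^-4*0.161 = 7.4638618×10^-5
Rp = 0.00522 / 7.4638618×10^-5 = 69.9 ohm*cm^2

69.9 ohm*cm^2


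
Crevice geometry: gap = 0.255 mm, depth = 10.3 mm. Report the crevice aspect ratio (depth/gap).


Aspect ratio = depth / gap
Ratio = 10.3 / 0.255 = 40.4

40.4


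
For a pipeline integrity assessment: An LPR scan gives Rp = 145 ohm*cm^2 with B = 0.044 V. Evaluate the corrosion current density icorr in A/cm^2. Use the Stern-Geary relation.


Apply the Stern-Geary relation: icorr = B / Rp
icorr = 0.044 / 145 = 3.034×10^-4 A/cm^2

3.034×10^-4 A/cm^2


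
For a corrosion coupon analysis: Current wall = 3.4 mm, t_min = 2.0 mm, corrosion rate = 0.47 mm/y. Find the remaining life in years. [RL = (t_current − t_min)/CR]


Apply the remaining-life relation: RL = (t_current − t_min) / CR
RL = (3.4 − 2.0) / 0.47 = 1.4 / 0.47 = 3.0 years

3.0 years


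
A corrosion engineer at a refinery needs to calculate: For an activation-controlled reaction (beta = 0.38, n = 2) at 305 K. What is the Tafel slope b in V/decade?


Apply the Tafel slope relation: b = 2.303*R*T/(beta*n*F)
Numerator: 2.303 * 8.314 * 305 = 5839.88
Denominator: 0.38 * 2 * 96485 = 73328.6
b = 5839.88 / 73328.6 = 0.08 V/decade

0.08 V/decade


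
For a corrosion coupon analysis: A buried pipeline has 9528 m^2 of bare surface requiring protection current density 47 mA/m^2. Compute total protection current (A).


I = area * current density, then convert mA → A (÷1000)
I = 9528 * 47 / 1000 = 447.82 A

447.82 A


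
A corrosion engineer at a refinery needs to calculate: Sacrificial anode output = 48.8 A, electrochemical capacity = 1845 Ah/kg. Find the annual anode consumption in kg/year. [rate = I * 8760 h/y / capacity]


Annual consumption = current * hours per year / capacity
Rate = 48.8 * 8760 / 1845 = 231.7 kg/year

231.7 kg/year


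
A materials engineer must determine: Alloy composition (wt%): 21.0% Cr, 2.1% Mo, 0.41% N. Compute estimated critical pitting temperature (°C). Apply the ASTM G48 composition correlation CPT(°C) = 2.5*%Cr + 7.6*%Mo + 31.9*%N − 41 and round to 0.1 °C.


Apply the ASTM G48 empirical CPT estimate: CPT(°C) = 2.5*%Cr + 7.6*%Mo + 31.9*%N − 41
2.5*21.0 = 52.5; 7.6*2.1 = 15.96; 31.9*0.41 = 13.079
CPT = 52.5 + 15.96 + 13.079 − 41 = 40.539 °C
Rounded to 0.1 °C: CPT ≈ 40.5 °C

40.5 °C


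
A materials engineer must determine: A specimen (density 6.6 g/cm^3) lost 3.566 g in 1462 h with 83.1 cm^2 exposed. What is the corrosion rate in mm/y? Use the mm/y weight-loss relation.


Apply the mm/y weight-loss relation: CR = 87600 * W / (D * A * T)
Numerator: 87600 * 3.566 = 312381.6
Denominator: 6.6 * 83.1 * 1462 = 801848.52
CR = 312381.6 / 801848.52 = 0.3896 mm/y

0.3896 mm/y


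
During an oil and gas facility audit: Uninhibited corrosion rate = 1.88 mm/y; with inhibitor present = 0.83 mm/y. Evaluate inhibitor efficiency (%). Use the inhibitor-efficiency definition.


Apply the inhibitor-efficiency definition: IE = (CR_blank − CR_inh)/CR_blank × 100
IE = (1.88 − 0.83) / 1.88 × 100
IE = 1.05 / 1.88 × 100 = 55.9 %

55.9 %


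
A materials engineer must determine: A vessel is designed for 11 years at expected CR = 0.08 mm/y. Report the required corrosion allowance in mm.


Corrosion allowance = CR × design life
CA = 0.08 * 11 = 0.88 mm

0.88 mm


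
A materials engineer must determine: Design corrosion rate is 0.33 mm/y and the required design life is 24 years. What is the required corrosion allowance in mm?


Corrosion allowance = CR × design life
CA = 0.33 * 24 = 7.92 mm

7.92 mm


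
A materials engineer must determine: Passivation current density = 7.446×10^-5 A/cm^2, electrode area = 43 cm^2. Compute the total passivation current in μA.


I = i_pass * A, then convert A → μA (×10^6)
I = 7.446×10^-5 * 43 * 10^6 = 3201.78 μA

3201.78 μA


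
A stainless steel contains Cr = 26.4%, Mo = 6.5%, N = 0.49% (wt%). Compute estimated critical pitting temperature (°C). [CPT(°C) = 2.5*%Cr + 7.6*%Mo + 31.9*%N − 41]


Apply the ASTM G48 empirical CPT estimate: CPT(°C) = 2.5*%Cr + 7.6*%Mo + 31.9*%N − 41
2.5*26.4 = 66; 7.6*6.5 = 49.4; 31.9*0.49 = 15.631
CPT = 66 + 49.4 + 15.631 − 41 = 90.031 °C
Rounded to 0.1 °C: CPT ≈ 90.0 °C

90.0 °C


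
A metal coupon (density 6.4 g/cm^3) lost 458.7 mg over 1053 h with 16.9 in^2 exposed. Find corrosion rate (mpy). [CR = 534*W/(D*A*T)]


Apply the mpy weight-loss relation: CR = 534 * W / (D * A * T)
Numerator: 534 * 458.7 = 244945.8
Denominator: 6.4 * 16.9 * 1053 = 113892.48
CR = 244945.8 / 113892.48 = 2.151 mpy

2.151 mpy


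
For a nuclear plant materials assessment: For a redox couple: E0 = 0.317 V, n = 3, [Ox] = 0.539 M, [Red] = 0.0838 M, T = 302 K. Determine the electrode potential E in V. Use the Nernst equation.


Apply the Nernst equation: E = E0 + (RT/nF)*ln([Ox]/[Red])
Step 1: RT/nF = 8.314*302/(3*96485) = 0.00867433 V
Step 2: [Ox]/[Red] = 0.539/0.0838 = 6.431981
Step 3: ln(6.431981) = 1.861283
Step 4: correction = 0.00867433 * 1.861283 = 0.0161 V
E = 0.317 + 0.0161 = 0.3331 V

0.3331 V


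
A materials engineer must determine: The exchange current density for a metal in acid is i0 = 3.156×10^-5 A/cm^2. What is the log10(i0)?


i0 = 3.156×10^-5 A/cm^2
log10(i0) = -4.501

-4.501


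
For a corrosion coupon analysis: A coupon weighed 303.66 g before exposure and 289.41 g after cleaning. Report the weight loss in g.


Weight loss = initial − final
WL = 303.66 − 289.41 = 14.25 g

14.25 g


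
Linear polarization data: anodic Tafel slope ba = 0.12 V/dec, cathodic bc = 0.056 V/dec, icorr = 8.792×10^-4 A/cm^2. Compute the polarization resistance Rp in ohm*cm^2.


Apply the Stern-Geary equation: Rp = ba*bc / (2.303*icorr*(ba+bc))
ba*bc = 0.12*0.056 = 0.00672
ba+bc = 0.176; 2.303*icorr*(ba+bc) = 2.303*8.792×10^-4*0.176 = 3.5636438×10^-4
Rp = 0.00672 / 3.5636438×10^-4 = 18.86 ohm*cm^2

18.86 ohm*cm^2


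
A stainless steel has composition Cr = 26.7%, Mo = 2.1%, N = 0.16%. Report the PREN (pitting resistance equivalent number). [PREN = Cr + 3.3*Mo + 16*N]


Apply the PREN formula: PREN = Cr + 3.3*Mo + 16*N
PREN = 26.7 + 3.3*2.1 + 16*0.16
PREN = 26.7 + 6.93 + 2.56 = 36.19

36.19


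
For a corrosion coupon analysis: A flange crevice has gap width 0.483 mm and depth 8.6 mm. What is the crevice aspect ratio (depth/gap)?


Aspect ratio = depth / gap
Ratio = 8.6 / 0.483 = 17.8

17.8


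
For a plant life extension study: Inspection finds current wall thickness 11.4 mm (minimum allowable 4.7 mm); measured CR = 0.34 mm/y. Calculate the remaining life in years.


Apply the remaining-life relation: RL = (t_current − t_min) / CR
RL = (11.4 − 4.7) / 0.34 = 6.7 / 0.34 = 19.7 years

19.7 years


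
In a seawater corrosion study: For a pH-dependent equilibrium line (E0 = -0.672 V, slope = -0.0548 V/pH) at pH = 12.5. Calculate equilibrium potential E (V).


Apply the Pourbaix line equation: E = E0 + slope*pH
E = -0.672 + (-0.0548)*12.5 = -0.672 + (-0.685) = -1.357 V
Rounded to 3 decimal places: E = -1.357 V

-1.357 V


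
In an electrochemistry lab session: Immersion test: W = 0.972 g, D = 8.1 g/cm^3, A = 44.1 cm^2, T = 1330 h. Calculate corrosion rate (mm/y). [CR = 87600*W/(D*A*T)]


Apply the mm/y weight-loss relation: CR = 87600 * W / (D * A * T)
Numerator: 87600 * 0.972 = 85147.2
Denominator: 8.1 * 44.1 * 1330 = 475089.3
CR = 85147.2 / 475089.3 = 0.17922 mm/y

0.17922 mm/y


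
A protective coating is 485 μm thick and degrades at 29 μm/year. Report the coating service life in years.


Service life = thickness / degradation rate
Life = 485 / 29 = 16.7 years

16.7 years


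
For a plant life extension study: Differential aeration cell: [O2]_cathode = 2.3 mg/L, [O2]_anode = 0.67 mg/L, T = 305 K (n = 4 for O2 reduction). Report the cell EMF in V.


Apply the Nernst concentration-cell relation: E = (RT/nF)*ln(C_cathode/C_anode)
RT/nF = 8.314*305/(4*96485) = 0.00657037 V
ln(2.3/0.67) = 1.23339
E = 0.00657037 * 1.23339 = 0.0081 V

0.0081 V


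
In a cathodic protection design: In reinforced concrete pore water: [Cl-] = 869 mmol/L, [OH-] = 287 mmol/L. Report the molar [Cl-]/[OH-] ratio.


Threshold parameter = [Cl-] / [OH-] (molar basis; both in mmol/L, so units cancel)
Ratio = 869 / 287 = 3.03

3.03


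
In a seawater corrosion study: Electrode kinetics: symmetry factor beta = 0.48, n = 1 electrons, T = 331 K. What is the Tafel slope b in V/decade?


Apply the Tafel slope relation: b = 2.303*R*T/(beta*n*F)
Numerator: 2.303 * 8.314 * 331 = 6337.7
Denominator: 0.48 * 1 * 96485 = 46312.8
b = 6337.7 / 46312.8 = 0.1368 V/decade

0.1368 V/decade


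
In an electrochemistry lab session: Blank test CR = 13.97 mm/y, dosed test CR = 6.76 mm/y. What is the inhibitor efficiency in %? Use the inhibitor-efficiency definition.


Apply the inhibitor-efficiency definition: IE = (CR_blank − CR_inh)/CR_blank × 100
IE = (13.97 − 6.76) / 13.97 × 100
IE = 7.21 / 13.97 × 100 = 51.6 %

51.6 %


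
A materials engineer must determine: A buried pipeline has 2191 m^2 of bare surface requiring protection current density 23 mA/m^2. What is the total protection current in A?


I = area * current density, then convert mA → A (÷1000)
I = 2191 * 23 / 1000 = 50.39 A

50.39 A


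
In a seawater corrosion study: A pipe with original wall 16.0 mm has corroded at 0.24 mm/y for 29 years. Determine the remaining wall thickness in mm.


Remaining wall = original − CR × time
t = 16.0 − 0.24*29 = 16.0 − 6.96 = 9.04 mm

9.04 mm


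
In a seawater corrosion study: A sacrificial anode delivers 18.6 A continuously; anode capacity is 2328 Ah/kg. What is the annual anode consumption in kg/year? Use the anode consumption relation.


Annual consumption = current * hours per year / capacity
Rate = 18.6 * 8760 / 2328 = 70.0 kg/year

70.0 kg/year


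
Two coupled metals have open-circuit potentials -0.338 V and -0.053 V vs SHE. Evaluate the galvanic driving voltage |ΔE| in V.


Driving voltage is the absolute potential difference.
|ΔE| = |-0.338 − (-0.053)| = 0.285 V

0.285 V


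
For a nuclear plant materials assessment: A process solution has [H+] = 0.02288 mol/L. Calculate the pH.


pH = −log10[H+]
pH = −log10(0.02288) = 1.64

1.64


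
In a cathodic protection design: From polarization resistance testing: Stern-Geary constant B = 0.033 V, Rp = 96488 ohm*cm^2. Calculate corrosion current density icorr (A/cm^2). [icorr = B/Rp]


Apply the Stern-Geary relation: icorr = B / Rp
icorr = 0.033 / 96488 = 3.42×10^-7 A/cm^2

3.42×10^-7 A/cm^2


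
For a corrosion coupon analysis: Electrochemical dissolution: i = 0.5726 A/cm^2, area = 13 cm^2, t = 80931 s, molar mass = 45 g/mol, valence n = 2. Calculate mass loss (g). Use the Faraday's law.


Apply Faraday's law: m = i*A*t*M / (n*F)
Total charge passed Q = i*A*t = 0.5726*13*80931 = 602434.1778 C
m = Q*M/(n*F) = 602434.1778*45/(2*96485) = 140.486 g

140.486 g


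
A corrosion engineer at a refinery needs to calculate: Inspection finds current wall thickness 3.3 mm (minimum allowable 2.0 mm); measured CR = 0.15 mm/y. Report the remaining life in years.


Apply the remaining-life relation: RL = (t_current − t_min) / CR
RL = (3.3 − 2.0) / 0.15 = 1.3 / 0.15 = 8.7 years

8.7 years


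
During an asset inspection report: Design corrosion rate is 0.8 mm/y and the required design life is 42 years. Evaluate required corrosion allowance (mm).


Corrosion allowance = CR × design life
CA = 0.8 * 42 = 33.6 mm

33.6 mm


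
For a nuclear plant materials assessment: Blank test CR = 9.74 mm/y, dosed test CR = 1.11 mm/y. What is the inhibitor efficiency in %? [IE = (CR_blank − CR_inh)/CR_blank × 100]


Apply the inhibitor-efficiency definition: IE = (CR_blank − CR_inh)/CR_blank × 100
IE = (9.74 − 1.11) / 9.74 × 100
IE = 8.63 / 9.74 × 100 = 88.6 %

88.6 %


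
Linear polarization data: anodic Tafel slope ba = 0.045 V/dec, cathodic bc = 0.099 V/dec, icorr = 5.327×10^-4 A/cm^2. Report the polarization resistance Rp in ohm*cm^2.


Apply the Stern-Geary equation: Rp = ba*bc / (2.303*icorr*(ba+bc))
ba*bc = 0.045*0.099 = 0.004455
ba+bc = 0.144; 2.303*icorr*(ba+bc) = 2.303*5.327×10^-4*0.144 = 1.7666037×10^-4
Rp = 0.004455 / 1.7666037×10^-4 = 25.2 ohm*cm^2

25.2 ohm*cm^2


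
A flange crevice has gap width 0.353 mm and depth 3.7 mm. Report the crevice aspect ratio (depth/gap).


Aspect ratio = depth / gap
Ratio = 3.7 / 0.353 = 10.5

10.5


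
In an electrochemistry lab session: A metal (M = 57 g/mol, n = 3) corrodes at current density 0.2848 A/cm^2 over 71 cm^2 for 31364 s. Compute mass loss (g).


Apply Faraday's law: m = i*A*t*M / (n*F)
Total charge passed Q = i*A*t = 0.2848*71*31364 = 634205.1712 C
m = Q*M/(n*F) = 634205.1712*57/(3*96485) = 124.889 g

124.889 g


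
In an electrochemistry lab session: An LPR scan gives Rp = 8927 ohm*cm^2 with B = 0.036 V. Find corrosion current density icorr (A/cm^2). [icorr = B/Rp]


Apply the Stern-Geary relation: icorr = B / Rp
icorr = 0.036 / 8927 = 4.033×10^-6 A/cm^2

4.033×10^-6 A/cm^2


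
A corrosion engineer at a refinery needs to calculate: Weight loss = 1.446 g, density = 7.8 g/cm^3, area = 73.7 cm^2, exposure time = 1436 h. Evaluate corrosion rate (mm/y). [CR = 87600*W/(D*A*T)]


Apply the mm/y weight-loss relation: CR = 87600 * W / (D * A * T)
Numerator: 87600 * 1.446 = 126669.6
Denominator: 7.8 * 73.7 * 1436 = 825498.96
CR = 126669.6 / 825498.96 = 0.1534 mm/y

0.1534 mm/y


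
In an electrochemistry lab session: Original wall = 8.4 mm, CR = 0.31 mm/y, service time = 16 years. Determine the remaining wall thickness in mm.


Remaining wall = original − CR × time
t = 8.4 − 0.31*16 = 8.4 − 4.96 = 3.44 mm

3.44 mm


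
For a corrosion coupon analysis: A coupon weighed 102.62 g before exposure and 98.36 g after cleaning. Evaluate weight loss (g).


Weight loss = initial − final
WL = 102.62 − 98.36 = 4.26 g

4.26 g


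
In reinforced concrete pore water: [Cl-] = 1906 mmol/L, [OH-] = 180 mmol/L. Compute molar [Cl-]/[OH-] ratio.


Threshold parameter = [Cl-] / [OH-] (molar basis; both in mmol/L, so units cancel)
Ratio = 1906 / 180 = 10.59

10.59


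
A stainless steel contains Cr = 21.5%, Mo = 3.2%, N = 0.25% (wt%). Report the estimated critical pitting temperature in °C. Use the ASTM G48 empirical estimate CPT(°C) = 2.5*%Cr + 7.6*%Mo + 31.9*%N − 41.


Apply the ASTM G48 empirical CPT estimate: CPT(°C) = 2.5*%Cr + 7.6*%Mo + 31.9*%N − 41
2.5*21.5 = 53.75; 7.6*3.2 = 24.32; 31.9*0.25 = 7.975
CPT = 53.75 + 24.32 + 7.975 − 41 = 45.045 °C
Rounded to 0.1 °C: CPT ≈ 45.0 °C

45.0 °C


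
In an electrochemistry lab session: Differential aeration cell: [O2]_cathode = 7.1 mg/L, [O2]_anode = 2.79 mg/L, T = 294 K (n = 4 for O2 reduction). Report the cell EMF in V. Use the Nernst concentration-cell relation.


Apply the Nernst concentration-cell relation: E = (RT/nF)*ln(C_cathode/C_anode)
RT/nF = 8.314*294/(4*96485) = 0.00633341 V
ln(7.1/2.79) = 0.93405
E = 0.00633341 * 0.93405 = 0.00592 V

0.00592 V


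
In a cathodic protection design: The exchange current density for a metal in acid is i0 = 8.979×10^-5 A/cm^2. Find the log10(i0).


i0 = 8.979×10^-5 A/cm^2
log10(i0) = -4.047

-4.047


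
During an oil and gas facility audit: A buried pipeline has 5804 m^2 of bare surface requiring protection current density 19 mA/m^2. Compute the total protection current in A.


I = area * current density, then convert mA → A (÷1000)
I = 5804 * 19 / 1000 = 110.28 A

110.28 A


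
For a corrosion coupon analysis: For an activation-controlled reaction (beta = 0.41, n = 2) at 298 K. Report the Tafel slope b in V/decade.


Apply the Tafel slope relation: b = 2.303*R*T/(beta*n*F)
Numerator: 2.303 * 8.314 * 298 = 5705.85
Denominator: 0.41 * 2 * 96485 = 79117.7
b = 5705.85 / 79117.7 = 0.0721 V/decade

0.0721 V/decade


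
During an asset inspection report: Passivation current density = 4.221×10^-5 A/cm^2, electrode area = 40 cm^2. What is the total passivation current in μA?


I = i_pass * A, then convert A → μA (×10^6)
I = 4.221×10^-5 * 40 * 10^6 = 1688.4 μA

1688.4 μA


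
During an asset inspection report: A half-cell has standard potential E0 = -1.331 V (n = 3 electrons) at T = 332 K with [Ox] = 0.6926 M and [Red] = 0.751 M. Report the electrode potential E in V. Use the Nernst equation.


Apply the Nernst equation: E = E0 + (RT/nF)*ln([Ox]/[Red])
Step 1: RT/nF = 8.314*332/(3*96485) = 0.00953602 V
Step 2: [Ox]/[Red] = 0.6926/0.751 = 0.922237
Step 3: ln(0.922237) = -0.080953
Step 4: correction = 0.00953602 * -0.080953 = -0.0008 V
E = -1.331 + -0.0008 = -1.3318 V

-1.3318 V


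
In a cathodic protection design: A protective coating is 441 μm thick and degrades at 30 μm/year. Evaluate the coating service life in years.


Service life = thickness / degradation rate
Life = 441 / 30 = 14.7 years

14.7 years


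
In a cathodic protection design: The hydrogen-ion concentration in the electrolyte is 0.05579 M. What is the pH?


pH = −log10[H+]
pH = −log10(0.05579) = 1.25

1.25


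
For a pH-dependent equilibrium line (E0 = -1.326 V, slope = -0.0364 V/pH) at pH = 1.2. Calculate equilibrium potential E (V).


Apply the Pourbaix line equation: E = E0 + slope*pH
E = -1.326 + (-0.0364)*1.2 = -1.326 + (-0.04368) = -1.36968 V
Rounded to 3 decimal places: E = -1.370 V

-1.370 V


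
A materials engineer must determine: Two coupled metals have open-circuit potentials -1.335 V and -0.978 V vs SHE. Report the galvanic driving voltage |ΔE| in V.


Driving voltage is the absolute potential difference.
|ΔE| = |-1.335 − (-0.978)| = 0.357 V

0.357 V


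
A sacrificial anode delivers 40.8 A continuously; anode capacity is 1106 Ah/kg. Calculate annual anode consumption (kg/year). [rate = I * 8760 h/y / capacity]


Annual consumption = current * hours per year / capacity
Rate = 40.8 * 8760 / 1106 = 323.2 kg/year

323.2 kg/year


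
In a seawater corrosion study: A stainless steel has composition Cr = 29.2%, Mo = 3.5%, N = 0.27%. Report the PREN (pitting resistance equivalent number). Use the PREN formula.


Apply the PREN formula: PREN = Cr + 3.3*Mo + 16*N
PREN = 29.2 + 3.3*3.5 + 16*0.27
PREN = 29.2 + 11.55 + 4.32 = 45.07

45.07


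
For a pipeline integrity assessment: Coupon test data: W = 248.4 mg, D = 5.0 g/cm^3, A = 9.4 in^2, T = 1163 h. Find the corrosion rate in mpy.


Apply the mpy weight-loss relation: CR = 534 * W / (D * A * T)
Numerator: 534 * 248.4 = 132645.6
Denominator: 5.0 * 9.4 * 1163 = 54661.0
CR = 132645.6 / 54661.0 = 2.4267 mpy

2.4267 mpy


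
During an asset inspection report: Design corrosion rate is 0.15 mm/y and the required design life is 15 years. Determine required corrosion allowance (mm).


Corrosion allowance = CR × design life
CA = 0.15 * 15 = 2.25 mm

2.25 mm


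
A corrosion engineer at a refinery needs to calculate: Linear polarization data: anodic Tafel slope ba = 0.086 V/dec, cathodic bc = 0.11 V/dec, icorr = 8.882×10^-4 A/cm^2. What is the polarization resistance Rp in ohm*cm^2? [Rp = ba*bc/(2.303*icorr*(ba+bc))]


Apply the Stern-Geary equation: Rp = ba*bc / (2.303*icorr*(ba+bc))
ba*bc = 0.086*0.11 = 0.00946
ba+bc = 0.196; 2.303*icorr*(ba+bc) = 2.303*8.882×10^-4*0.196 = 4.0092282×10^-4
Rp = 0.00946 / 4.0092282×10^-4 = 23.6 ohm*cm^2

23.6 ohm*cm^2


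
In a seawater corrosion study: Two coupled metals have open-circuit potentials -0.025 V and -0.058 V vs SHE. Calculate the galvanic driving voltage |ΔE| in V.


Driving voltage is the absolute potential difference.
|ΔE| = |-0.025 − (-0.058)| = 0.033 V

0.033 V


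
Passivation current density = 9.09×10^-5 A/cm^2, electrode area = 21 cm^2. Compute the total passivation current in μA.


I = i_pass * A, then convert A → μA (×10^6)
I = 9.09×10^-5 * 21 * 10^6 = 1908.9 μA

1908.9 μA


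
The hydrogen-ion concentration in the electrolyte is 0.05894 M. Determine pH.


pH = −log10[H+]
pH = −log10(0.05894) = 1.23

1.23


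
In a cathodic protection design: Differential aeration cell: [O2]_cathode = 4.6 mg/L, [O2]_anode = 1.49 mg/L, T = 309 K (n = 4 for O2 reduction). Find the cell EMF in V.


Apply the Nernst concentration-cell relation: E = (RT/nF)*ln(C_cathode/C_anode)
RT/nF = 8.314*309/(4*96485) = 0.00665654 V
ln(4.6/1.49) = 1.12728
E = 0.00665654 * 1.12728 = 0.0075 V

0.0075 V


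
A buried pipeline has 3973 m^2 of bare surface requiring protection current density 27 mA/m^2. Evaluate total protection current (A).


I = area * current density, then convert mA → A (÷1000)
I = 3973 * 27 / 1000 = 107.27 A

107.27 A


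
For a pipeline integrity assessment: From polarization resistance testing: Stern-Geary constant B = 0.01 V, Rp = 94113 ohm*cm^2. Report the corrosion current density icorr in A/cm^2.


Apply the Stern-Geary relation: icorr = B / Rp
icorr = 0.01 / 94113 = 1.063×10^-7 A/cm^2

1.063×10^-7 A/cm^2


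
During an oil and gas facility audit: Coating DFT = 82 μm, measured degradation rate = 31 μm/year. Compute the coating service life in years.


Service life = thickness / degradation rate
Life = 82 / 31 = 2.6 years

2.6 years


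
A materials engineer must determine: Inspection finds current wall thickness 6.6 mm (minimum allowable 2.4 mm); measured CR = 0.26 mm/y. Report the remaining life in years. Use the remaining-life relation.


Apply the remaining-life relation: RL = (t_current − t_min) / CR
RL = (6.6 − 2.4) / 0.26 = 4.2 / 0.26 = 16.2 years

16.2 years


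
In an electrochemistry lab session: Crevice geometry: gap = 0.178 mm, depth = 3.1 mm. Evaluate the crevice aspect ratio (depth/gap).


Aspect ratio = depth / gap
Ratio = 3.1 / 0.178 = 17.4

17.4


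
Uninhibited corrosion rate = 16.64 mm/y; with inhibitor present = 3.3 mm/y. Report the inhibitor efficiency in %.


Apply the inhibitor-efficiency definition: IE = (CR_blank − CR_inh)/CR_blank × 100
IE = (16.64 − 3.3) / 16.64 × 100
IE = 13.34 / 16.64 × 100 = 80.2 %

80.2 %


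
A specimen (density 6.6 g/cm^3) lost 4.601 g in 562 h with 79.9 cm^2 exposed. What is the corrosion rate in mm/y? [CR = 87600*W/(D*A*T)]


Apply the mm/y weight-loss relation: CR = 87600 * W / (D * A * T)
Numerator: 87600 * 4.601 = 403047.6
Denominator: 6.6 * 79.9 * 562 = 296365.08
CR = 403047.6 / 296365.08 = 1.35997 mm/y

1.35997 mm/y


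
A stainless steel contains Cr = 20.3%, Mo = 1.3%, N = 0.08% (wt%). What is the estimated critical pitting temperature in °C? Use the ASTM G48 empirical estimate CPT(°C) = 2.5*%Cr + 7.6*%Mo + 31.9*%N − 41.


Apply the ASTM G48 empirical CPT estimate: CPT(°C) = 2.5*%Cr + 7.6*%Mo + 31.9*%N − 41
2.5*20.3 = 50.75; 7.6*1.3 = 9.88; 31.9*0.08 = 2.552
CPT = 50.75 + 9.88 + 2.552 − 41 = 22.182 °C
Rounded to 0.1 °C: CPT ≈ 22.2 °C

22.2 °C


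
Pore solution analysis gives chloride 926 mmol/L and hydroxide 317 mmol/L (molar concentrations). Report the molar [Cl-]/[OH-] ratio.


Threshold parameter = [Cl-] / [OH-] (molar basis; both in mmol/L, so units cancel)
Ratio = 926 / 317 = 2.92

2.92


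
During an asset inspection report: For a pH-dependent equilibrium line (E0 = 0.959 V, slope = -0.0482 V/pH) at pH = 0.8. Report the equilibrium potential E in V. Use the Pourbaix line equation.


Apply the Pourbaix line equation: E = E0 + slope*pH
E = 0.959 + (-0.0482)*0.8 = 0.959 + (-0.03856) = 0.92044 V
Rounded to 4 decimal places: E = 0.9204 V

0.9204 V


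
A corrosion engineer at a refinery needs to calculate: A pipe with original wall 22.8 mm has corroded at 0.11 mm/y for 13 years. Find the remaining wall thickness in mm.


Remaining wall = original − CR × time
t = 22.8 − 0.11*13 = 22.8 − 1.43 = 21.37 mm

21.37 mm


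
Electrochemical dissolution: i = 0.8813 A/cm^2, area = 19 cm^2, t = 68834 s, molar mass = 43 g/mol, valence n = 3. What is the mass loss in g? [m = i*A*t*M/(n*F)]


Apply Faraday's law: m = i*A*t*M / (n*F)
Total charge passed Q = i*A*t = 0.8813*19*68834 = 1152604.6798 C
m = Q*M/(n*F) = 1152604.6798*43/(3*96485) = 171.225 g

171.225 g


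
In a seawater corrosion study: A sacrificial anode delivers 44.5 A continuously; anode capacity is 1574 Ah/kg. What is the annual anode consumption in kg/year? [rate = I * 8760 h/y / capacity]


Annual consumption = current * hours per year / capacity
Rate = 44.5 * 8760 / 1574 = 247.7 kg/year

247.7 kg/year


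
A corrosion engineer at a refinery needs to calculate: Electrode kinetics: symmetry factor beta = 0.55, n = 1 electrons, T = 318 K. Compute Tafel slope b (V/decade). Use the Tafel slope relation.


Apply the Tafel slope relation: b = 2.303*R*T/(beta*n*F)
Numerator: 2.303 * 8.314 * 318 = 6088.79
Denominator: 0.55 * 1 * 96485 = 53066.75
b = 6088.79 / 53066.75 = 0.115 V/decade

0.115 V/decade


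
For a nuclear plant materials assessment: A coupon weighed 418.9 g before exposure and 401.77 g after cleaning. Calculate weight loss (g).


Weight loss = initial − final
WL = 418.9 − 401.77 = 17.13 g

17.13 g


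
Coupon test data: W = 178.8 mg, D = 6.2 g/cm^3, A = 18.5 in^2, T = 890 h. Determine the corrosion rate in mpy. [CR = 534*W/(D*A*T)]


Apply the mpy weight-loss relation: CR = 534 * W / (D * A * T)
Numerator: 534 * 178.8 = 95479.2
Denominator: 6.2 * 18.5 * 890 = 102083.0
CR = 95479.2 / 102083.0 = 0.93531 mpy

0.93531 mpy


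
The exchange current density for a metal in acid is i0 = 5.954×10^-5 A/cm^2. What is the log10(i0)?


i0 = 5.954×10^-5 A/cm^2
log10(i0) = -4.225

-4.225


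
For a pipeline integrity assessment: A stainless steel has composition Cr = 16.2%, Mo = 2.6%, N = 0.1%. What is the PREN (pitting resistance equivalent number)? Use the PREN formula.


Apply the PREN formula: PREN = Cr + 3.3*Mo + 16*N
PREN = 16.2 + 3.3*2.6 + 16*0.1
PREN = 16.2 + 8.58 + 1.6 = 26.38

26.38


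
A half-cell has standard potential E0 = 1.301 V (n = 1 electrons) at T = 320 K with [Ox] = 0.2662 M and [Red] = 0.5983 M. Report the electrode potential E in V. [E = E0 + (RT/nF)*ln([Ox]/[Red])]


Apply the Nernst equation: E = E0 + (RT/nF)*ln([Ox]/[Red])
Step 1: RT/nF = 8.314*320/(1*96485) = 0.02757403 V
Step 2: [Ox]/[Red] = 0.2662/0.5983 = 0.444927
Step 3: ln(0.444927) = -0.809845
Step 4: correction = 0.02757403 * -0.809845 = -0.0223 V
E = 1.301 + -0.0223 = 1.2787 V

1.2787 V


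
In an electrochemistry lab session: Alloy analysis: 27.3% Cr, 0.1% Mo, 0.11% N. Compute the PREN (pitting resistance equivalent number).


Apply the PREN formula: PREN = Cr + 3.3*Mo + 16*N
PREN = 27.3 + 3.3*0.1 + 16*0.11
PREN = 27.3 + 0.33 + 1.76 = 29.39

29.39


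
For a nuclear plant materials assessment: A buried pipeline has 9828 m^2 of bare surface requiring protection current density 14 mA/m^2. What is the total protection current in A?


I = area * current density, then convert mA → A (÷1000)
I = 9828 * 14 / 1000 = 137.59 A

137.59 A
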